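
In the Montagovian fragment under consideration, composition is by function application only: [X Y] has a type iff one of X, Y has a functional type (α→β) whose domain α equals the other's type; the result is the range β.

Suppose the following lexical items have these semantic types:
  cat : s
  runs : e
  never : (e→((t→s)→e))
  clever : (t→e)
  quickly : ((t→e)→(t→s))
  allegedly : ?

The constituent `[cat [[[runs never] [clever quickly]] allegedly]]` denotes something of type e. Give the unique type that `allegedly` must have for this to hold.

(e→(s→e))

At [cat [[[runs never] [clever quickly]] allegedly]] (required: e): cat is s, which is not a function with range e; hence [[[runs never] [clever quickly]] allegedly] is the functor — type (s→e).
At [[[runs never] [clever quickly]] allegedly] (required: (s→e)): [[runs never] [clever quickly]] is e, which is not a function with range (s→e); hence allegedly is the functor — type (e→(s→e)).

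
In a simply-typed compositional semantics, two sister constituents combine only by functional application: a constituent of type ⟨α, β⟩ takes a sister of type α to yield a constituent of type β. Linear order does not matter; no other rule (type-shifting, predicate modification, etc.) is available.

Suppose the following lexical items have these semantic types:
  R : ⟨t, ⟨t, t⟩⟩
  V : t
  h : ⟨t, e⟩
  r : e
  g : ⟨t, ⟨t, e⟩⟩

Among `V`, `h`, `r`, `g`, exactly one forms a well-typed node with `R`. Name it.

V

V — combines: R : ⟨t, ⟨t, t⟩⟩ takes V : t as argument, giving ⟨t, t⟩.
h : ⟨t, e⟩ — neither side's domain matches the other.
r : e — neither side's domain matches the other.
g : ⟨t, ⟨t, e⟩⟩ — neither side's domain matches the other.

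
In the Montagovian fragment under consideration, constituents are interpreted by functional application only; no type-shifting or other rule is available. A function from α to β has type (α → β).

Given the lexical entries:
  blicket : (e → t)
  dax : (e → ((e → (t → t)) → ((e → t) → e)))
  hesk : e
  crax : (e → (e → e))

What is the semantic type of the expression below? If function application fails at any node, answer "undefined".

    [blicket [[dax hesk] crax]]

[dax hesk] — dax of type (e → ((e → (t → t)) → ((e → t) → e))) combines with hesk of type e: type ((e → (t → t)) → ((e → t) → e)).
At [[dax hesk] crax]: neither ((e → (t → t)) → ((e → t) → e)) nor (e → (e → e)) can take the other as argument; the node is ill-typed.

undefined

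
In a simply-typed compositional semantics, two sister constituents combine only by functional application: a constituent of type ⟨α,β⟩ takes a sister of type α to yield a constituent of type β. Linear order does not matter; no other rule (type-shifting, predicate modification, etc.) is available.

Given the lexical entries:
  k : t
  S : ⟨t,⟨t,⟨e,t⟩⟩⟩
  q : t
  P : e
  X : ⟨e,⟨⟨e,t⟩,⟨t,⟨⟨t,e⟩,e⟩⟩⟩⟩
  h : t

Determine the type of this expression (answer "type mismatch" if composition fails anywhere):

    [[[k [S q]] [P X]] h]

⟨⟨t,e⟩,e⟩

[S q]: S is ⟨t,⟨t,⟨e,t⟩⟩⟩, q is t; result ⟨t,⟨e,t⟩⟩.
[k [S q]]: [S q] is ⟨t,⟨e,t⟩⟩, k is t; result ⟨e,t⟩.
[P X]: X is ⟨e,⟨⟨e,t⟩,⟨t,⟨⟨t,e⟩,e⟩⟩⟩⟩, P is e; result ⟨⟨e,t⟩,⟨t,⟨⟨t,e⟩,e⟩⟩⟩.
[[k [S q]] [P X]]: [P X] is ⟨⟨e,t⟩,⟨t,⟨⟨t,e⟩,e⟩⟩⟩, [k [S q]] is ⟨e,t⟩; result ⟨t,⟨⟨t,e⟩,e⟩⟩.
[[[k [S q]] [P X]] h]: [[k [S q]] [P X]] is ⟨t,⟨⟨t,e⟩,e⟩⟩, h is t; result ⟨⟨t,e⟩,e⟩.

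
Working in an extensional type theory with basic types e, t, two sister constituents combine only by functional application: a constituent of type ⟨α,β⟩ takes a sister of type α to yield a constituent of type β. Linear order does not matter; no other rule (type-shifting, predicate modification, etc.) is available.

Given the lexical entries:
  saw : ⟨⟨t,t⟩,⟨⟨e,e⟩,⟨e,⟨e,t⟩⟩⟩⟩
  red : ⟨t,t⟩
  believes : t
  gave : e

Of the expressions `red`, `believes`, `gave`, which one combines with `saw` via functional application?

red

red — combines: saw : ⟨⟨t,t⟩,⟨⟨e,e⟩,⟨e,⟨e,t⟩⟩⟩⟩ takes red : ⟨t,t⟩ as argument, giving ⟨⟨e,e⟩,⟨e,⟨e,t⟩⟩⟩.
believes : t — neither side's domain matches the other.
gave : e — neither side's domain matches the other.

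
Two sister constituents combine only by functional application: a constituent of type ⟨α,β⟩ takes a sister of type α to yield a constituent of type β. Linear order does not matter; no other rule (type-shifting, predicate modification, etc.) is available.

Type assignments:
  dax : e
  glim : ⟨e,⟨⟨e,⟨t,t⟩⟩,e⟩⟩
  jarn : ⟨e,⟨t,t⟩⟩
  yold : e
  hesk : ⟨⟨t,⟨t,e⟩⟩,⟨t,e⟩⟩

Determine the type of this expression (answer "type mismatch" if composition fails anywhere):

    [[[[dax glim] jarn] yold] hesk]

[dax glim]: ⟨e,⟨⟨e,⟨t,t⟩⟩,e⟩⟩ applied to e yields ⟨⟨e,⟨t,t⟩⟩,e⟩.
[[dax glim] jarn]: ⟨⟨e,⟨t,t⟩⟩,e⟩ applied to ⟨e,⟨t,t⟩⟩ yields e.
At [[[dax glim] jarn] yold]: neither e nor e can take the other as argument; the node is ill-typed.

type mismatch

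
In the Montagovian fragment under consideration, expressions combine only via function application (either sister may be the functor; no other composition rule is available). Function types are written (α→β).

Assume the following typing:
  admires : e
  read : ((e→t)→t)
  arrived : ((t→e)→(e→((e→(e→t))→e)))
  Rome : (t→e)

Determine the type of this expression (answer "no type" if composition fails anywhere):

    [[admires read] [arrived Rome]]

no type

At [admires read]: neither e nor ((e→t)→t) can take the other as argument; the node is ill-typed.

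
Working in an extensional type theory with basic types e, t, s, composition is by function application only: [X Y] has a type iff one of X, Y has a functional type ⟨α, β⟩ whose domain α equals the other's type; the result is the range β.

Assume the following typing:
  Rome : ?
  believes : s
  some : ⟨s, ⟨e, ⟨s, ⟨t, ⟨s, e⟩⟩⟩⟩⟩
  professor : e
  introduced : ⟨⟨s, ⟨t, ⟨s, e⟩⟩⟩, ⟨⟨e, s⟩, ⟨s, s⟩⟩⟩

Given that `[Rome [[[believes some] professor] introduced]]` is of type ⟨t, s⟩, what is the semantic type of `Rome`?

[Rome [[[believes some] professor] introduced]] must have type ⟨t, s⟩. The sister [[[believes some] professor] introduced] has type ⟨⟨e, s⟩, ⟨s, s⟩⟩; that is not a function onto ⟨t, s⟩, so Rome must be the functor, of type ⟨⟨⟨e, s⟩, ⟨s, s⟩⟩, ⟨t, s⟩⟩.

⟨⟨⟨e, s⟩, ⟨s, s⟩⟩, ⟨t, s⟩⟩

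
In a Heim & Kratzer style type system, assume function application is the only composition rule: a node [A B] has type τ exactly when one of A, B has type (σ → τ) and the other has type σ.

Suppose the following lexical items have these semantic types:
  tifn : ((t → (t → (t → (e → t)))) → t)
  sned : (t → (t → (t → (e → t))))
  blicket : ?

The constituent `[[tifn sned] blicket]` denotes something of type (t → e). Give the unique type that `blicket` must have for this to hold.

(t → (t → e))

For [[tifn sned] blicket] to have type (t → e) with [tifn sned] of type t, blicket must be the function: blicket : (t → (t → e)).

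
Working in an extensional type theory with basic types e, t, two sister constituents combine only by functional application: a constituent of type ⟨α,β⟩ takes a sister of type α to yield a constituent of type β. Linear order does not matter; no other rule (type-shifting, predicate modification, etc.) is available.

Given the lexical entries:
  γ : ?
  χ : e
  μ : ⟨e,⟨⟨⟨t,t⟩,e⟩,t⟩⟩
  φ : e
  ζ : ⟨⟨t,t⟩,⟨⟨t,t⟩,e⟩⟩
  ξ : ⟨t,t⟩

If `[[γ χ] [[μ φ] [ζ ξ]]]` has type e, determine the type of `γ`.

⟨e,⟨t,e⟩⟩

At [[γ χ] [[μ φ] [ζ ξ]]] (required: e): [[μ φ] [ζ ξ]] is t, which is not a function with range e; hence [γ χ] is the functor — type ⟨t,e⟩.
At [γ χ] (required: ⟨t,e⟩): χ is e, which is not a function with range ⟨t,e⟩; hence γ is the functor — type ⟨e,⟨t,e⟩⟩.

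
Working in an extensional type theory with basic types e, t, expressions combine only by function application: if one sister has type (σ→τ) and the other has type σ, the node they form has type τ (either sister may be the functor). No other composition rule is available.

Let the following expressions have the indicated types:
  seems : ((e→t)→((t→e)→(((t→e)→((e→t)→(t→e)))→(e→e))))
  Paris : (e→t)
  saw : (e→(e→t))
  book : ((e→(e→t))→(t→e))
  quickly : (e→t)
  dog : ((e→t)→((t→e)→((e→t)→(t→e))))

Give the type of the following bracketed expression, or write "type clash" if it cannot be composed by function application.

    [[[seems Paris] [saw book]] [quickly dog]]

(e→e)

[seems Paris]: ((e→t)→((t→e)→(((t→e)→((e→t)→(t→e)))→(e→e)))) applied to (e→t) yields ((t→e)→(((t→e)→((e→t)→(t→e)))→(e→e))).
[saw book]: ((e→(e→t))→(t→e)) applied to (e→(e→t)) yields (t→e).
[[seems Paris] [saw book]]: ((t→e)→(((t→e)→((e→t)→(t→e)))→(e→e))) applied to (t→e) yields (((t→e)→((e→t)→(t→e)))→(e→e)).
[quickly dog]: ((e→t)→((t→e)→((e→t)→(t→e)))) applied to (e→t) yields ((t→e)→((e→t)→(t→e))).
[[[seems Paris] [saw book]] [quickly dog]]: (((t→e)→((e→t)→(t→e)))→(e→e)) applied to ((t→e)→((e→t)→(t→e))) yields (e→e).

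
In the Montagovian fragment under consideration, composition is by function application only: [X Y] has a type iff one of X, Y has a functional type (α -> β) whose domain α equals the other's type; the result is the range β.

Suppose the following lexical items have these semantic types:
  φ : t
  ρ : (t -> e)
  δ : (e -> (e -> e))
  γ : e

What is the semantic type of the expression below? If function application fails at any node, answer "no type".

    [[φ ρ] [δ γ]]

[φ ρ]: (t -> e) applied to t yields e.
[δ γ]: (e -> (e -> e)) applied to e yields (e -> e).
[[φ ρ] [δ γ]]: (e -> e) applied to e yields e.

e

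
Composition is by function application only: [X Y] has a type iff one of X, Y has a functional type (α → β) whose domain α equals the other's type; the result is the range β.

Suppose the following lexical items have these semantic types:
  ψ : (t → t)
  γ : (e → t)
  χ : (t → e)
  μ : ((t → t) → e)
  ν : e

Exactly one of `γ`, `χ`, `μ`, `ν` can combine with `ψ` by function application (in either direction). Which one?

μ

γ : (e → t) — ψ needs t; γ needs e; neither fits.
χ : (t → e) — ψ needs t; χ needs t; neither fits.
μ — combines: μ : ((t → t) → e) takes ψ : (t → t) as argument, giving e.
ν : e — ψ needs t; ν needs nothing (atomic); neither fits.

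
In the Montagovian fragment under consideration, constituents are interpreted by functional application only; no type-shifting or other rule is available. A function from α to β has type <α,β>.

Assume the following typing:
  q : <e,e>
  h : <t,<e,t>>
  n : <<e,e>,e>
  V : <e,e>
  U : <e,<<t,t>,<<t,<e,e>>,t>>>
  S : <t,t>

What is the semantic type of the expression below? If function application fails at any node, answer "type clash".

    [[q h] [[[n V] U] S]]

At [q h]: neither <e,e> nor <t,<e,t>> can take the other as argument; the node is ill-typed.

type clash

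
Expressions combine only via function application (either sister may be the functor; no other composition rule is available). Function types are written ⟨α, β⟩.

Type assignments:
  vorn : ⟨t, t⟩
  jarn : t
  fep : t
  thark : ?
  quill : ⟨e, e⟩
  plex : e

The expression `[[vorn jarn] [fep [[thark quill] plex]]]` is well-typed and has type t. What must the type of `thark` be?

[[vorn jarn] [fep [[thark quill] plex]]] must have type t. The sister [vorn jarn] has type t; that is not a function onto t, so [fep [[thark quill] plex]] must be the functor, of type ⟨t, t⟩.
[fep [[thark quill] plex]] must have type ⟨t, t⟩. The sister fep has type t; that is not a function onto ⟨t, t⟩, so [[thark quill] plex] must be the functor, of type ⟨t, ⟨t, t⟩⟩.
[[thark quill] plex] must have type ⟨t, ⟨t, t⟩⟩. The sister plex has type e; that is not a function onto ⟨t, ⟨t, t⟩⟩, so [thark quill] must be the functor, of type ⟨e, ⟨t, ⟨t, t⟩⟩⟩.
[thark quill] must have type ⟨e, ⟨t, ⟨t, t⟩⟩⟩. The sister quill has type ⟨e, e⟩; that is not a function onto ⟨e, ⟨t, ⟨t, t⟩⟩⟩, so thark must be the functor, of type ⟨⟨e, e⟩, ⟨e, ⟨t, ⟨t, t⟩⟩⟩⟩.

⟨⟨e, e⟩, ⟨e, ⟨t, ⟨t, t⟩⟩⟩⟩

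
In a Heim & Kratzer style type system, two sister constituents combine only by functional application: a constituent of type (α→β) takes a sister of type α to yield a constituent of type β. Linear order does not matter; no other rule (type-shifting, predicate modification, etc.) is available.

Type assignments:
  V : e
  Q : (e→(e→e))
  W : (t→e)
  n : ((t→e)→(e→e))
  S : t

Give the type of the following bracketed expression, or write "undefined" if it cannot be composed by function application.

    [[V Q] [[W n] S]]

At [V Q], Q : (e→(e→e)) takes V : e, giving (e→e).
At [W n], n : ((t→e)→(e→e)) takes W : (t→e), giving (e→e).
[[W n] S]: (e→e) and t cannot combine by function application — type clash.

undefined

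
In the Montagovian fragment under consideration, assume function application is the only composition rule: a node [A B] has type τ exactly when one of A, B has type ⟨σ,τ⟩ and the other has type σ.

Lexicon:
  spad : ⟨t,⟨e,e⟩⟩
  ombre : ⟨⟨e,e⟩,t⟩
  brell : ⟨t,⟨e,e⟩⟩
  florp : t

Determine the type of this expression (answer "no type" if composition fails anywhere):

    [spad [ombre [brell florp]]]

[brell florp] — brell of type ⟨t,⟨e,e⟩⟩ combines with florp of type t: type ⟨e,e⟩.
[ombre [brell florp]] — ombre of type ⟨⟨e,e⟩,t⟩ combines with [brell florp] of type ⟨e,e⟩: type t.
[spad [ombre [brell florp]]] — spad of type ⟨t,⟨e,e⟩⟩ combines with [ombre [brell florp]] of type t: type ⟨e,e⟩.

⟨e,e⟩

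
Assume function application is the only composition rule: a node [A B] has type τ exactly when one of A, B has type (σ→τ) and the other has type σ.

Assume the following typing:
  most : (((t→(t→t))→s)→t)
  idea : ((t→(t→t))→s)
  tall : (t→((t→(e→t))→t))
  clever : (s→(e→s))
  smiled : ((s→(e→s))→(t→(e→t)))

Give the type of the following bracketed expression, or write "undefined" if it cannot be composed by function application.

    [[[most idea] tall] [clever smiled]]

[most idea]: (((t→(t→t))→s)→t) applied to ((t→(t→t))→s) yields t.
[[most idea] tall]: (t→((t→(e→t))→t)) applied to t yields ((t→(e→t))→t).
[clever smiled]: ((s→(e→s))→(t→(e→t))) applied to (s→(e→s)) yields (t→(e→t)).
[[[most idea] tall] [clever smiled]]: ((t→(e→t))→t) applied to (t→(e→t)) yields t.

t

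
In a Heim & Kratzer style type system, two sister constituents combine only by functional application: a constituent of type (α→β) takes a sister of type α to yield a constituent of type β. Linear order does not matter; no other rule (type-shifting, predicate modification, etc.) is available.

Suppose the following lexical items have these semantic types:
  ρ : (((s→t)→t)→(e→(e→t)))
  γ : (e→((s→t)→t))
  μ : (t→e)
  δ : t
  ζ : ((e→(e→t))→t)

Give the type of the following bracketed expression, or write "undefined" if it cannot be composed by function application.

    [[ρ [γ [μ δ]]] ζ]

[μ δ] — μ of type (t→e) combines with δ of type t: type e.
[γ [μ δ]] — γ of type (e→((s→t)→t)) combines with [μ δ] of type e: type ((s→t)→t).
[ρ [γ [μ δ]]] — ρ of type (((s→t)→t)→(e→(e→t))) combines with [γ [μ δ]] of type ((s→t)→t): type (e→(e→t)).
[[ρ [γ [μ δ]]] ζ] — ζ of type ((e→(e→t))→t) combines with [ρ [γ [μ δ]]] of type (e→(e→t)): type t.

t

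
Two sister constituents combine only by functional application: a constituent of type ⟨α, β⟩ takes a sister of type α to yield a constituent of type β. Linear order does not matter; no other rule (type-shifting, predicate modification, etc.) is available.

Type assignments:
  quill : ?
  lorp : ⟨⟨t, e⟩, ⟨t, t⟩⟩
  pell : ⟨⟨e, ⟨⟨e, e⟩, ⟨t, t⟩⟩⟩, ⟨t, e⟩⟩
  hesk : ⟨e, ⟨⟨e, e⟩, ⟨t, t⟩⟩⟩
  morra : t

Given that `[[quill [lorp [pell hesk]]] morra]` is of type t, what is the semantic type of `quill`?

⟨⟨t, t⟩, ⟨t, t⟩⟩

[[quill [lorp [pell hesk]]] morra] must have type t. The sister morra has type t; that is not a function onto t, so [quill [lorp [pell hesk]]] must be the functor, of type ⟨t, t⟩.
[quill [lorp [pell hesk]]] must have type ⟨t, t⟩. The sister [lorp [pell hesk]] has type ⟨t, t⟩; that is not a function onto ⟨t, t⟩, so quill must be the functor, of type ⟨⟨t, t⟩, ⟨t, t⟩⟩.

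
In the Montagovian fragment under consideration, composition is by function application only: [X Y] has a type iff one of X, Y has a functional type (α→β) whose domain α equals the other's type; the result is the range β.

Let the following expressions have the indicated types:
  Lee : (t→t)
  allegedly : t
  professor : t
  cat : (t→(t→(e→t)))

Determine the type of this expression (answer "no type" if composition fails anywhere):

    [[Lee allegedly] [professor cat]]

[Lee allegedly] — Lee of type (t→t) combines with allegedly of type t: type t.
[professor cat] — cat of type (t→(t→(e→t))) combines with professor of type t: type (t→(e→t)).
[[Lee allegedly] [professor cat]] — [professor cat] of type (t→(e→t)) combines with [Lee allegedly] of type t: type (e→t).

(e→t)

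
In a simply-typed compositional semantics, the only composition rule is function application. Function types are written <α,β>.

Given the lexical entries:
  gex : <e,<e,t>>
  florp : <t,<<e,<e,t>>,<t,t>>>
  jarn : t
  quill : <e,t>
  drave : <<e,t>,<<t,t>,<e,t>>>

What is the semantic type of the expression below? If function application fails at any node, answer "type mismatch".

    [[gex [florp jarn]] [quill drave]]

<e,t>

[florp jarn] — florp of type <t,<<e,<e,t>>,<t,t>>> combines with jarn of type t: type <<e,<e,t>>,<t,t>>.
[gex [florp jarn]] — [florp jarn] of type <<e,<e,t>>,<t,t>> combines with gex of type <e,<e,t>>: type <t,t>.
[quill drave] — drave of type <<e,t>,<<t,t>,<e,t>>> combines with quill of type <e,t>: type <<t,t>,<e,t>>.
[[gex [florp jarn]] [quill drave]] — [quill drave] of type <<t,t>,<e,t>> combines with [gex [florp jarn]] of type <t,t>: type <e,t>.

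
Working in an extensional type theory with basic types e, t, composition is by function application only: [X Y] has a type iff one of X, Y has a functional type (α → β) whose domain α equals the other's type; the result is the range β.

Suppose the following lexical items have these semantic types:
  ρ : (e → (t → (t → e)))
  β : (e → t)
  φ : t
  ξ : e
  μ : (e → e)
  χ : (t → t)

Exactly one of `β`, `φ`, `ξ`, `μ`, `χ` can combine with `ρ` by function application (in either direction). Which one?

ξ

β : (e → t) — does not combine with ρ.
φ : t — does not combine with ρ.
ξ — combines: ρ : (e → (t → (t → e))) takes ξ : e as argument, giving (t → (t → e)).
μ : (e → e) — does not combine with ρ.
χ : (t → t) — does not combine with ρ.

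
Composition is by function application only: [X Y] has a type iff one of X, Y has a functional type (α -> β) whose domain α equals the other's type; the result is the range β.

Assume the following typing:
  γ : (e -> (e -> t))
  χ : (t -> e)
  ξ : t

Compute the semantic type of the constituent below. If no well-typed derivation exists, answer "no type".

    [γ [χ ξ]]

[χ ξ]: (t -> e) applied to t yields e.
[γ [χ ξ]]: (e -> (e -> t)) applied to e yields (e -> t).

(e -> t)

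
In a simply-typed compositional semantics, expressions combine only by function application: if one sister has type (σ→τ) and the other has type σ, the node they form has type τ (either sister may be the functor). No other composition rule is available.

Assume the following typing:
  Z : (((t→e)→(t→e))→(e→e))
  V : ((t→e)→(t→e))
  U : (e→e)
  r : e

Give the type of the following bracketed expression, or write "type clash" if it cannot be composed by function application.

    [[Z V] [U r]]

[Z V]: Z is (((t→e)→(t→e))→(e→e)), V is ((t→e)→(t→e)); result (e→e).
[U r]: U is (e→e), r is e; result e.
[[Z V] [U r]]: [Z V] is (e→e), [U r] is e; result e.

e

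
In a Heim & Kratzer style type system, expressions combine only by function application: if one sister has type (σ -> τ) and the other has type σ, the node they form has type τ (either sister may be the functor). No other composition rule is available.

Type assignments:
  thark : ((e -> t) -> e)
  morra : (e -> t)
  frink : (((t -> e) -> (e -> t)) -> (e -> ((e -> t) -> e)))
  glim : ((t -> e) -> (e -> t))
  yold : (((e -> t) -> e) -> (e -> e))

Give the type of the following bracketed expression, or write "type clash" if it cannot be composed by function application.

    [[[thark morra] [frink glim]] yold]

At [thark morra], thark : ((e -> t) -> e) takes morra : (e -> t), giving e.
At [frink glim], frink : (((t -> e) -> (e -> t)) -> (e -> ((e -> t) -> e))) takes glim : ((t -> e) -> (e -> t)), giving (e -> ((e -> t) -> e)).
At [[thark morra] [frink glim]], [frink glim] : (e -> ((e -> t) -> e)) takes [thark morra] : e, giving ((e -> t) -> e).
At [[[thark morra] [frink glim]] yold], yold : (((e -> t) -> e) -> (e -> e)) takes [[thark morra] [frink glim]] : ((e -> t) -> e), giving (e -> e).

(e -> e)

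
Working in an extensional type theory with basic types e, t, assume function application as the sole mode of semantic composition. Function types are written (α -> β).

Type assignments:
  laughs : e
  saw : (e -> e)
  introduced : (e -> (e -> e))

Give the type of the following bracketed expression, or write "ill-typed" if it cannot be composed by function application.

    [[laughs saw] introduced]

[laughs saw]: (e -> e) applied to e yields e.
[[laughs saw] introduced]: (e -> (e -> e)) applied to e yields (e -> e).

(e -> e)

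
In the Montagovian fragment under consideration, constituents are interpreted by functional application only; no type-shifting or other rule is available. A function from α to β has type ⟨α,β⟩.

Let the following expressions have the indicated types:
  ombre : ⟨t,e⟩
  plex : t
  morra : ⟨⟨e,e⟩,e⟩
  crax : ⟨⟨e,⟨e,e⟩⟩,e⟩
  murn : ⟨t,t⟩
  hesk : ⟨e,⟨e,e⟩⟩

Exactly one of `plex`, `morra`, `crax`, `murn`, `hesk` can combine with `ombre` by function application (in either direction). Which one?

plex

plex — combines: ombre : ⟨t,e⟩ takes plex : t as argument, giving e.
morra : ⟨⟨e,e⟩,e⟩ — no; ombre wants t, and morra wants ⟨e,e⟩.
crax : ⟨⟨e,⟨e,e⟩⟩,e⟩ — no; ombre wants t, and crax wants ⟨e,⟨e,e⟩⟩.
murn : ⟨t,t⟩ — no; ombre wants t, and murn wants t.
hesk : ⟨e,⟨e,e⟩⟩ — no; ombre wants t, and hesk wants e.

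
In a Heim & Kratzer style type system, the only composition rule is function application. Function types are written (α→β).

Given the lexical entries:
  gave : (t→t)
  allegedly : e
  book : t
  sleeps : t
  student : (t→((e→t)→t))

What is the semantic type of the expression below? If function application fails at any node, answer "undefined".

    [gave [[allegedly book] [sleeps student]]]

undefined

At [allegedly book]: neither e nor t can take the other as argument; the node is ill-typed.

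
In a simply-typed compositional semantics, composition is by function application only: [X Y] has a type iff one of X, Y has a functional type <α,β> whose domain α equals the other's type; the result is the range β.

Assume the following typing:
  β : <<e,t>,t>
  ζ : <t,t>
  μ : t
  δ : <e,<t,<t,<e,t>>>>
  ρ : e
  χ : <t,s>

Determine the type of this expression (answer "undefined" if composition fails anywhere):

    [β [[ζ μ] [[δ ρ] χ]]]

[ζ μ]: ζ is <t,t>, μ is t; result t.
[δ ρ]: δ is <e,<t,<t,<e,t>>>>, ρ is e; result <t,<t,<e,t>>>.
At [[δ ρ] χ]: neither <t,<t,<e,t>>> nor <t,s> can take the other as argument; the node is ill-typed.

undefined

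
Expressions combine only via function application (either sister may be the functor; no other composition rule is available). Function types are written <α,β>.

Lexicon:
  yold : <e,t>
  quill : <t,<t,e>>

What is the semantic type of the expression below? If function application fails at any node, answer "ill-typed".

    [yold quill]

ill-typed

At [yold quill]: neither <e,t> nor <t,<t,e>> can take the other as argument; the node is ill-typed.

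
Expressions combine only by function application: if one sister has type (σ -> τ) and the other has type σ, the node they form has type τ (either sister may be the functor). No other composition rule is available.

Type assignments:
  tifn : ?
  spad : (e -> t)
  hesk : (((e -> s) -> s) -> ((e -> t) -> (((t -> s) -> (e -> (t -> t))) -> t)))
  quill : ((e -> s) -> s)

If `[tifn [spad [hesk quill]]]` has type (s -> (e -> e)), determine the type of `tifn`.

For [tifn [spad [hesk quill]]] to have type (s -> (e -> e)) with [spad [hesk quill]] of type (((t -> s) -> (e -> (t -> t))) -> t), tifn must be the function: tifn : ((((t -> s) -> (e -> (t -> t))) -> t) -> (s -> (e -> e))).

((((t -> s) -> (e -> (t -> t))) -> t) -> (s -> (e -> e)))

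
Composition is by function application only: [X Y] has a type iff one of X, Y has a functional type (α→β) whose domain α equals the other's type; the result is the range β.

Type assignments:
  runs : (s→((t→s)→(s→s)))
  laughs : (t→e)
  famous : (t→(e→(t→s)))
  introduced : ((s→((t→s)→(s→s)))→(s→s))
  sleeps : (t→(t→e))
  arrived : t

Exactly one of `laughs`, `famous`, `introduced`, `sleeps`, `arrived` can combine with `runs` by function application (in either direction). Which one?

laughs : (t→e) — does not combine with runs.
famous : (t→(e→(t→s))) — does not combine with runs.
introduced — combines: introduced : ((s→((t→s)→(s→s)))→(s→s)) takes runs : (s→((t→s)→(s→s))) as argument, giving (s→s).
sleeps : (t→(t→e)) — does not combine with runs.
arrived : t — does not combine with runs.

introduced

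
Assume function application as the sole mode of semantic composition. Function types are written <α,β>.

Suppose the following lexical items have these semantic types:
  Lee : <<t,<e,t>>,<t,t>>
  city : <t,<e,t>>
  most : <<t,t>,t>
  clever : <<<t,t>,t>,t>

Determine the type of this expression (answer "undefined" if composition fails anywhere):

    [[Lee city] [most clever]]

t

[Lee city]: Lee is <<t,<e,t>>,<t,t>>, city is <t,<e,t>>; result <t,t>.
[most clever]: clever is <<<t,t>,t>,t>, most is <<t,t>,t>; result t.
[[Lee city] [most clever]]: [Lee city] is <t,t>, [most clever] is t; result t.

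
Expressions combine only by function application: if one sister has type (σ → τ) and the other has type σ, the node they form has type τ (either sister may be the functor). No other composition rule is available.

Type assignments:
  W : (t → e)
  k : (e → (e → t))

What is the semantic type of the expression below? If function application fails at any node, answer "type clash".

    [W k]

type clash

[W k]: (t → e) with (e → (e → t)) — neither is a function whose domain matches the other; composition fails here.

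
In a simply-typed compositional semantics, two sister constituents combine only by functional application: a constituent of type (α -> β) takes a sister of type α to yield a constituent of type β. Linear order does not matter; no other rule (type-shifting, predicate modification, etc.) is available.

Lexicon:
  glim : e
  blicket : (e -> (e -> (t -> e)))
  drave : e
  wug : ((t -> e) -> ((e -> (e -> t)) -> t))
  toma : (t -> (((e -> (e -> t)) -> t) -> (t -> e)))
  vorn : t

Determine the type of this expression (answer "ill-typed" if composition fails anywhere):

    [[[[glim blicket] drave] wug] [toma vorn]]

(t -> e)

[glim blicket]: blicket is (e -> (e -> (t -> e))), glim is e; result (e -> (t -> e)).
[[glim blicket] drave]: [glim blicket] is (e -> (t -> e)), drave is e; result (t -> e).
[[[glim blicket] drave] wug]: wug is ((t -> e) -> ((e -> (e -> t)) -> t)), [[glim blicket] drave] is (t -> e); result ((e -> (e -> t)) -> t).
[toma vorn]: toma is (t -> (((e -> (e -> t)) -> t) -> (t -> e))), vorn is t; result (((e -> (e -> t)) -> t) -> (t -> e)).
[[[[glim blicket] drave] wug] [toma vorn]]: [toma vorn] is (((e -> (e -> t)) -> t) -> (t -> e)), [[[glim blicket] drave] wug] is ((e -> (e -> t)) -> t); result (t -> e).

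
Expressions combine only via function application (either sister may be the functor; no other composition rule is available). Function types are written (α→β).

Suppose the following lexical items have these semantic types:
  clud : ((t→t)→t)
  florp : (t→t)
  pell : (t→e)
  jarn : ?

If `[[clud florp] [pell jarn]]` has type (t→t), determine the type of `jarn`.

((t→e)→(t→(t→t)))

[[clud florp] [pell jarn]] is required to be (t→t). [clud florp] : t cannot yield (t→t) as functor, so [pell jarn] : (t→(t→t)).
[pell jarn] is required to be (t→(t→t)). pell : (t→e) cannot yield (t→(t→t)) as functor, so jarn : ((t→e)→(t→(t→t))).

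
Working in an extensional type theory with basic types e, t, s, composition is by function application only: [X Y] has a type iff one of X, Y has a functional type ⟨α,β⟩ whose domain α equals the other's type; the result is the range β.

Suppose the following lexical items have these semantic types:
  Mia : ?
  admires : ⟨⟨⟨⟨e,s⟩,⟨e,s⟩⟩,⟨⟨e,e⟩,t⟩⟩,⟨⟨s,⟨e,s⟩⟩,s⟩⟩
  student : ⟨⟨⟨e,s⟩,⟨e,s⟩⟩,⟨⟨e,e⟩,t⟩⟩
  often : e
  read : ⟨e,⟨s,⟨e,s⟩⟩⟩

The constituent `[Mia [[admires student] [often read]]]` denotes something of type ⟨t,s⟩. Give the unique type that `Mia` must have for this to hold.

⟨s,⟨t,s⟩⟩

At [Mia [[admires student] [often read]]] (required: ⟨t,s⟩): [[admires student] [often read]] is s, which is not a function with range ⟨t,s⟩; hence Mia is the functor — type ⟨s,⟨t,s⟩⟩.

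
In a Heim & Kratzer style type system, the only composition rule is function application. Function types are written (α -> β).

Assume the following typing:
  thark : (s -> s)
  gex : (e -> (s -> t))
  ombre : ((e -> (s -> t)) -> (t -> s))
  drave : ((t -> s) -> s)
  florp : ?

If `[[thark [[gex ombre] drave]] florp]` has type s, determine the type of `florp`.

[[thark [[gex ombre] drave]] florp] must have type s. The sister [thark [[gex ombre] drave]] has type s; that is not a function onto s, so florp must be the functor, of type (s -> s).

(s -> s)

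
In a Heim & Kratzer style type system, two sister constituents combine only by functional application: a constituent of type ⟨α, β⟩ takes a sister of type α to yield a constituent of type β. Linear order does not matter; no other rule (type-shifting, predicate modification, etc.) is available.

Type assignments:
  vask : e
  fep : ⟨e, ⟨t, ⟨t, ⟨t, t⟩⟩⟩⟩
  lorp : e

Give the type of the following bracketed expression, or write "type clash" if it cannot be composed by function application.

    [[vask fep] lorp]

[vask fep]: ⟨e, ⟨t, ⟨t, ⟨t, t⟩⟩⟩⟩ applied to e yields ⟨t, ⟨t, ⟨t, t⟩⟩⟩.
[[vask fep] lorp]: ⟨t, ⟨t, ⟨t, t⟩⟩⟩ and e cannot combine by function application — type clash.

type clash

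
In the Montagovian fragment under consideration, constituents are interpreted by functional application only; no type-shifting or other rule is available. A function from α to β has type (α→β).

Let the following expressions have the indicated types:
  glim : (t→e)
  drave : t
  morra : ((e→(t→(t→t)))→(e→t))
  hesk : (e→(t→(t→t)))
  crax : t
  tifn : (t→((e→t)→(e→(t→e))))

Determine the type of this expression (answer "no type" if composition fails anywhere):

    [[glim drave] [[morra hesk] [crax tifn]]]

[glim drave]: functor glim : (t→e), argument drave : t; result e.
[morra hesk]: functor morra : ((e→(t→(t→t)))→(e→t)), argument hesk : (e→(t→(t→t))); result (e→t).
[crax tifn]: functor tifn : (t→((e→t)→(e→(t→e)))), argument crax : t; result ((e→t)→(e→(t→e))).
[[morra hesk] [crax tifn]]: functor [crax tifn] : ((e→t)→(e→(t→e))), argument [morra hesk] : (e→t); result (e→(t→e)).
[[glim drave] [[morra hesk] [crax tifn]]]: functor [[morra hesk] [crax tifn]] : (e→(t→e)), argument [glim drave] : e; result (t→e).

(t→e)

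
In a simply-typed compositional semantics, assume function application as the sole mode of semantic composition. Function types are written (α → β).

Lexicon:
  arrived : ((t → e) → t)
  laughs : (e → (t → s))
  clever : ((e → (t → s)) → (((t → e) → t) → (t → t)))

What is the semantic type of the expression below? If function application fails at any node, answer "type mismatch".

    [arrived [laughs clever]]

At [laughs clever], clever : ((e → (t → s)) → (((t → e) → t) → (t → t))) takes laughs : (e → (t → s)), giving (((t → e) → t) → (t → t)).
At [arrived [laughs clever]], [laughs clever] : (((t → e) → t) → (t → t)) takes arrived : ((t → e) → t), giving (t → t).

(t → t)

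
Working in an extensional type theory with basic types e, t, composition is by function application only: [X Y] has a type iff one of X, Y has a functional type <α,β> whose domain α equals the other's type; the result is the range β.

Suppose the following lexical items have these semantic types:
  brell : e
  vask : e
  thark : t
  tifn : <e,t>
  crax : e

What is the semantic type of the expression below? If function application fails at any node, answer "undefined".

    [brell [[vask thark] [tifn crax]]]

undefined

At [vask thark]: neither e nor t can take the other as argument; the node is ill-typed.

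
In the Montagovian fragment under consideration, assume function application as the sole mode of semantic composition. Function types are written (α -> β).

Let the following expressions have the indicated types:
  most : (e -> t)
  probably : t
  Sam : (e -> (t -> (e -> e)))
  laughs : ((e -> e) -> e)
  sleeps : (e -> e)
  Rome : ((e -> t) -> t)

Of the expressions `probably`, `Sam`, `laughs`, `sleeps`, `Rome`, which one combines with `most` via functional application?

probably : t — no; most wants e, and probably wants nothing (atomic).
Sam : (e -> (t -> (e -> e))) — no; most wants e, and Sam wants e.
laughs : ((e -> e) -> e) — no; most wants e, and laughs wants (e -> e).
sleeps : (e -> e) — no; most wants e, and sleeps wants e.
Rome — combines: Rome : ((e -> t) -> t) takes most : (e -> t) as argument, giving t.

Rome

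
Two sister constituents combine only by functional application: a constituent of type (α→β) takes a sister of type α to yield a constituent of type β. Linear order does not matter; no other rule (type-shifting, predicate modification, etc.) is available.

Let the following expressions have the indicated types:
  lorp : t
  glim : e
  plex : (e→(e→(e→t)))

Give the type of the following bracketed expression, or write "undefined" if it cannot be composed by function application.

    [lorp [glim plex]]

undefined

At [glim plex], plex : (e→(e→(e→t))) takes glim : e, giving (e→(e→t)).
[lorp [glim plex]]: t with (e→(e→t)) — neither is a function whose domain matches the other; composition fails here.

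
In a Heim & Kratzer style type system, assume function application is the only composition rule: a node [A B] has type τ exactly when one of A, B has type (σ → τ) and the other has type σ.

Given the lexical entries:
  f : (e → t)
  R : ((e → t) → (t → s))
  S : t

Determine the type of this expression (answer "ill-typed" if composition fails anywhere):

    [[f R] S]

s

[f R]: R is ((e → t) → (t → s)), f is (e → t); result (t → s).
[[f R] S]: [f R] is (t → s), S is t; result s.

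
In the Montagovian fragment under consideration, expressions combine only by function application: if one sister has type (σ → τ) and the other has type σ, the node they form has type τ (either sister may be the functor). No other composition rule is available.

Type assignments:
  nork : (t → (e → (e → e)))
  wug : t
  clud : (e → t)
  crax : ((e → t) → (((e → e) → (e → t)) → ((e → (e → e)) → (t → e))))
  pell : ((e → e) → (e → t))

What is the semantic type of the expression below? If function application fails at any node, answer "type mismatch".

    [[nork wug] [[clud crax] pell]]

(t → e)

[nork wug]: (t → (e → (e → e))) applied to t yields (e → (e → e)).
[clud crax]: ((e → t) → (((e → e) → (e → t)) → ((e → (e → e)) → (t → e)))) applied to (e → t) yields (((e → e) → (e → t)) → ((e → (e → e)) → (t → e))).
[[clud crax] pell]: (((e → e) → (e → t)) → ((e → (e → e)) → (t → e))) applied to ((e → e) → (e → t)) yields ((e → (e → e)) → (t → e)).
[[nork wug] [[clud crax] pell]]: ((e → (e → e)) → (t → e)) applied to (e → (e → e)) yields (t → e).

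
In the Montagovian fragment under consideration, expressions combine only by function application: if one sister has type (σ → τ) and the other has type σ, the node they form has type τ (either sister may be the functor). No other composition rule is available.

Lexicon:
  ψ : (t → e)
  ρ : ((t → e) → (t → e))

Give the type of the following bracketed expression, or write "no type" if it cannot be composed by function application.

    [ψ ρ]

At [ψ ρ], ρ : ((t → e) → (t → e)) takes ψ : (t → e), giving (t → e).

(t → e)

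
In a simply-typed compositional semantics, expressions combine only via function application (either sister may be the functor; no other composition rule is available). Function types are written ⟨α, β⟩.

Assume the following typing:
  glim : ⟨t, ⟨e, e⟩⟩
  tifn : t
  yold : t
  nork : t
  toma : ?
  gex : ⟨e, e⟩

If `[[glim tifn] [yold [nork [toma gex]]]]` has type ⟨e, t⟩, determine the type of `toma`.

⟨⟨e, e⟩, ⟨t, ⟨t, ⟨⟨e, e⟩, ⟨e, t⟩⟩⟩⟩⟩

For [[glim tifn] [yold [nork [toma gex]]]] to have type ⟨e, t⟩ with [glim tifn] of type ⟨e, e⟩, [yold [nork [toma gex]]] must be the function: [yold [nork [toma gex]]] : ⟨⟨e, e⟩, ⟨e, t⟩⟩.
For [yold [nork [toma gex]]] to have type ⟨⟨e, e⟩, ⟨e, t⟩⟩ with yold of type t, [nork [toma gex]] must be the function: [nork [toma gex]] : ⟨t, ⟨⟨e, e⟩, ⟨e, t⟩⟩⟩.
For [nork [toma gex]] to have type ⟨t, ⟨⟨e, e⟩, ⟨e, t⟩⟩⟩ with nork of type t, [toma gex] must be the function: [toma gex] : ⟨t, ⟨t, ⟨⟨e, e⟩, ⟨e, t⟩⟩⟩⟩.
For [toma gex] to have type ⟨t, ⟨t, ⟨⟨e, e⟩, ⟨e, t⟩⟩⟩⟩ with gex of type ⟨e, e⟩, toma must be the function: toma : ⟨⟨e, e⟩, ⟨t, ⟨t, ⟨⟨e, e⟩, ⟨e, t⟩⟩⟩⟩⟩.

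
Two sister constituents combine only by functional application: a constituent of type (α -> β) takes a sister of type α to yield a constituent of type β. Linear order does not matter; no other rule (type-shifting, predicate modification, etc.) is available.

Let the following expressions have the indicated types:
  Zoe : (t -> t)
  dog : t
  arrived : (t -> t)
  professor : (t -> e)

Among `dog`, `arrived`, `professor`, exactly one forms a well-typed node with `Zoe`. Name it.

dog

dog — combines: Zoe : (t -> t) takes dog : t as argument, giving t.
arrived : (t -> t) — no; Zoe wants t, and arrived wants t.
professor : (t -> e) — no; Zoe wants t, and professor wants t.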